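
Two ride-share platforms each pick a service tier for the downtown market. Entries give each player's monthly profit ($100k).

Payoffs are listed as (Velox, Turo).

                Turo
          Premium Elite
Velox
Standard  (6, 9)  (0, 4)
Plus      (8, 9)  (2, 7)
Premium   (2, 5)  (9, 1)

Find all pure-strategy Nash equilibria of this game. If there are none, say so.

(Standard, Premium): Velox can switch to Plus (6 → 8). Not NE.
(Standard, Elite): Velox can switch to Plus (0 → 2). Not NE.
(Plus, Premium): Velox gets 8, best alternative 6; Turo gets 9, best alternative 7. No profitable deviation — NE.
(Plus, Elite): Velox can switch to Premium (2 → 9). Not NE.
(Premium, Premium): Velox can switch to Standard (2 → 6). Not NE.
(Premium, Elite): Turo can switch to Premium (1 → 5). Not NE.

The unique pure-strategy Nash equilibrium is (Plus, Premium).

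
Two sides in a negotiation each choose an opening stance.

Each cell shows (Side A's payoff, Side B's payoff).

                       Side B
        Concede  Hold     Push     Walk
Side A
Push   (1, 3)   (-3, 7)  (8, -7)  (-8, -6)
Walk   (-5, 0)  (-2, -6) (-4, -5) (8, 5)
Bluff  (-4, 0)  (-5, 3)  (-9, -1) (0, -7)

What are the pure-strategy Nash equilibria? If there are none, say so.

(Push, Concede): Side B can switch to Hold (3 → 7). Not NE.
(Push, Hold): Side A can switch to Walk (-3 → -2). Not NE.
(Push, Push): Side B can switch to Concede (-7 → 3). Not NE.
(Push, Walk): Side A can switch to Walk (-8 → 8). Not NE.
(Walk, Concede): Side A can switch to Push (-5 → 1). Not NE.
(Walk, Hold): Side B can switch to Concede (-6 → 0). Not NE.
(Walk, Push): Side A can switch to Push (-4 → 8). Not NE.
(Walk, Walk): Side A gets 8, best alternative 0; Side B gets 5, best alternative 0. No profitable deviation — NE.
(Bluff, Concede): Side A can switch to Push (-4 → 1). Not NE.
(Bluff, Hold): Side A can switch to Push (-5 → -3). Not NE.
(Bluff, Push): Side A can switch to Push (-9 → 8). Not NE.
(The remaining 1 profile has a profitable deviation by the same check.)

(Walk, Walk)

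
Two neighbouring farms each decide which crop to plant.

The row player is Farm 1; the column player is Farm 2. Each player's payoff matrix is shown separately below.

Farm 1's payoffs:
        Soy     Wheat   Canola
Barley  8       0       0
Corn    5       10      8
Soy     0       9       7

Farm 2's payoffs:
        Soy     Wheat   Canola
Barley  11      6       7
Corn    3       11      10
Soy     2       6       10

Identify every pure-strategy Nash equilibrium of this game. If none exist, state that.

Check each profile: it is a Nash equilibrium iff no player can strictly gain by switching unilaterally.
(Barley, Soy): Farm 1 gets 8, best alternative 5; Farm 2 gets 11, best alternative 7. No profitable deviation — NE.
(Barley, Wheat): Farm 1 can switch to Corn (0 → 10). Not NE.
(Barley, Canola): Farm 1 can switch to Corn (0 → 8). Not NE.
(Corn, Soy): Farm 1 can switch to Barley (5 → 8). Not NE.
(Corn, Wheat): Farm 1 gets 10, best alternative 9; Farm 2 gets 11, best alternative 10. No profitable deviation — NE.
(Corn, Canola): Farm 2 can switch to Wheat (10 → 11). Not NE.
(Soy, Soy): Farm 1 can switch to Barley (0 → 8). Not NE.
(Soy, Wheat): Farm 1 can switch to Corn (9 → 10). Not NE.
(Soy, Canola): Farm 1 can switch to Corn (7 → 8). Not NE.

(Barley, Soy), (Corn, Wheat)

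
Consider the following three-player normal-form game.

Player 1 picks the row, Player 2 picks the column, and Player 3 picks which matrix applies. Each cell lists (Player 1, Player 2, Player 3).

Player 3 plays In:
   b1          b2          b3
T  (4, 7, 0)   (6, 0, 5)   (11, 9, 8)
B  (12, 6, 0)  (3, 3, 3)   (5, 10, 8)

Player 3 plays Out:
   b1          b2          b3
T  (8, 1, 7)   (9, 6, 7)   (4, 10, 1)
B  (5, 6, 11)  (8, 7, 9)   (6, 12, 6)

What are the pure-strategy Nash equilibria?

(T, b3, In)

Mark each player's best response to every combination of opponents' strategies; a profile where every player is best-responding is a pure Nash equilibrium.
Player 1 against (b1, In): payoffs 4, 12 → best response B.
Player 1 against (b1, Out): payoffs 8, 5 → best response T.
Player 1 against (b2, In): payoffs 6, 3 → best response T.
Player 1 against (b2, Out): payoffs 9, 8 → best response T.
Player 1 against (b3, In): payoffs 11, 5 → best response T.
Player 1 against (b3, Out): payoffs 4, 6 → best response B.
Player 2 against (T, In): payoffs 7, 0, 9 → best response b3.
Player 2 against (T, Out): payoffs 1, 6, 10 → best response b3.
Player 2 against (B, In): payoffs 6, 3, 10 → best response b3.
Player 2 against (B, Out): payoffs 6, 7, 12 → best response b3.
Player 3 against (T, b1): payoffs 0, 7 → best response Out.
Player 3 against (T, b2): payoffs 5, 7 → best response Out.
Player 3 against (T, b3): payoffs 8, 1 → best response In.
Player 3 against (B, b1): payoffs 0, 11 → best response Out.
Player 3 against (B, b2): payoffs 3, 9 → best response Out.
Player 3 against (B, b3): payoffs 8, 6 → best response In.
Mutual best responses: (T, b3, In).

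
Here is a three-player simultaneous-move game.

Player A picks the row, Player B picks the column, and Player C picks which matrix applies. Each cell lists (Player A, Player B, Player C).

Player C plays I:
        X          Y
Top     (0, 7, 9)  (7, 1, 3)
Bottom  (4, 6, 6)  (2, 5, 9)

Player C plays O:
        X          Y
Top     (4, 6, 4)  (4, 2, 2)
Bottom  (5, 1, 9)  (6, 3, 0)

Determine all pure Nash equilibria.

No pure-strategy Nash equilibrium.

Player A against (X, I): payoffs 0, 4 → best response Bottom.
Player A against (X, O): payoffs 4, 5 → best response Bottom.
Player A against (Y, I): payoffs 7, 2 → best response Top.
Player A against (Y, O): payoffs 4, 6 → best response Bottom.
Player B against (Top, I): payoffs 7, 1 → best response X.
Player B against (Top, O): payoffs 6, 2 → best response X.
Player B against (Bottom, I): payoffs 6, 5 → best response X.
Player B against (Bottom, O): payoffs 1, 3 → best response Y.
Player C against (Top, X): payoffs 9, 4 → best response I.
Player C against (Top, Y): payoffs 3, 2 → best response I.
Player C against (Bottom, X): payoffs 6, 9 → best response O.
Player C against (Bottom, Y): payoffs 9, 0 → best response I.
No profile is a mutual best response for all players.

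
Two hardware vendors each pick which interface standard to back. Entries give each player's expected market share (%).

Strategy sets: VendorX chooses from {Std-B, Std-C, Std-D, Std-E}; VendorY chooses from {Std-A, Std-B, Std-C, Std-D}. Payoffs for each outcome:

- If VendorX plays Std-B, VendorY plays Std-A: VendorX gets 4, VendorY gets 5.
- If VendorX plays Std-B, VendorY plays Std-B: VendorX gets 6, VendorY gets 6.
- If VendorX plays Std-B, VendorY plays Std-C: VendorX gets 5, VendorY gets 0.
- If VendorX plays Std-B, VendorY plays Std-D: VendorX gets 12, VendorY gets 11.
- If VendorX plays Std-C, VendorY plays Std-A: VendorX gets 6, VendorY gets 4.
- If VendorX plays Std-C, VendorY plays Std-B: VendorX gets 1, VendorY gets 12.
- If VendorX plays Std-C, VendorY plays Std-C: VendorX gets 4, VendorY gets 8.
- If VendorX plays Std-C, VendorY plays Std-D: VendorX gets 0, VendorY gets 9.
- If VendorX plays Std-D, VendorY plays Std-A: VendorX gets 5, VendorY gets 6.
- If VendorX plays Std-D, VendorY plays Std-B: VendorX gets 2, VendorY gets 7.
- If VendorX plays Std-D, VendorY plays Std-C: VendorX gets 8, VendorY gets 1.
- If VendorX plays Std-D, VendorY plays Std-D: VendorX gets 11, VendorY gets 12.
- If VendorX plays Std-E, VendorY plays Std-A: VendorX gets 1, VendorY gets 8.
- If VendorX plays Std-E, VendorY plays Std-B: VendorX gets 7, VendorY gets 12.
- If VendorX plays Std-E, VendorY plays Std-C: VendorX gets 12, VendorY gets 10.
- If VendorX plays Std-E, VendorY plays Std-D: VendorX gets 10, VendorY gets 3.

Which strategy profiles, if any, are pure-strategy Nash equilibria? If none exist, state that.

VendorX against Std-A: payoffs 4, 6, 5, 1 → best response Std-C.
VendorX against Std-B: payoffs 6, 1, 2, 7 → best response Std-E.
VendorX against Std-C: payoffs 5, 4, 8, 12 → best response Std-E.
VendorX against Std-D: payoffs 12, 0, 11, 10 → best response Std-B.
VendorY against Std-B: payoffs 5, 6, 0, 11 → best response Std-D.
VendorY against Std-C: payoffs 4, 12, 8, 9 → best response Std-B.
VendorY against Std-D: payoffs 6, 7, 1, 12 → best response Std-D.
VendorY against Std-E: payoffs 8, 12, 10, 3 → best response Std-B.
Mutual best responses: (Std-B, Std-D); (Std-E, Std-B).

(Std-B, Std-D) and (Std-E, Std-B)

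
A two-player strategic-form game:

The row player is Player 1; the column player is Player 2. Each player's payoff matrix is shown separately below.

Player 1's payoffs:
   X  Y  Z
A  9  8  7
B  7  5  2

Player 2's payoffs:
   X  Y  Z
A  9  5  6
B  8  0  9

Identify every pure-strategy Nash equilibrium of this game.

Player 1 against X: payoffs 9, 7 → best response A.
Player 1 against Y: payoffs 8, 5 → best response A.
Player 1 against Z: payoffs 7, 2 → best response A.
Player 2 against A: payoffs 9, 5, 6 → best response X.
Player 2 against B: payoffs 8, 0, 9 → best response Z.
Mutual best responses: (A, X).

Pure NE: (A, X)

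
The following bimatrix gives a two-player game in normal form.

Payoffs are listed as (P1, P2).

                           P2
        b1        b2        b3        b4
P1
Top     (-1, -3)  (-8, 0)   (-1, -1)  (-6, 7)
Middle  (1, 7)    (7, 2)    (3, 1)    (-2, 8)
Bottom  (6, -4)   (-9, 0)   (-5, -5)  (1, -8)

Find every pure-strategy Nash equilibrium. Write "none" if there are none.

Mark each player's best response to every combination of opponents' strategies; a profile where every player is best-responding is a pure Nash equilibrium.
P1 against b1: payoffs -1, 1, 6 → best response Bottom.
P1 against b2: payoffs -8, 7, -9 → best response Middle.
P1 against b3: payoffs -1, 3, -5 → best response Middle.
P1 against b4: payoffs -6, -2, 1 → best response Bottom.
P2 against Top: payoffs -3, 0, -1, 7 → best response b4.
P2 against Middle: payoffs 7, 2, 1, 8 → best response b4.
P2 against Bottom: payoffs -4, 0, -5, -8 → best response b2.
No profile is a mutual best response for all players.

No pure-strategy Nash equilibrium.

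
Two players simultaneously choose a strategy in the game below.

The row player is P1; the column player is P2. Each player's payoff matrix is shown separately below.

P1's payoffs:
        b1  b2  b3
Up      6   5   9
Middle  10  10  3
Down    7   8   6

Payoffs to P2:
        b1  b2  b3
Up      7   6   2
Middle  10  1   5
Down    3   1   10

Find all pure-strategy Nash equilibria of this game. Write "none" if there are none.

Pure NE: (Middle, b1)

P1 against b1: payoffs 6, 10, 7 → best response Middle.
P1 against b2: payoffs 5, 10, 8 → best response Middle.
P1 against b3: payoffs 9, 3, 6 → best response Up.
P2 against Up: payoffs 7, 6, 2 → best response b1.
P2 against Middle: payoffs 10, 1, 5 → best response b1.
P2 against Down: payoffs 3, 1, 10 → best response b3.
Mutual best responses: (Middle, b1).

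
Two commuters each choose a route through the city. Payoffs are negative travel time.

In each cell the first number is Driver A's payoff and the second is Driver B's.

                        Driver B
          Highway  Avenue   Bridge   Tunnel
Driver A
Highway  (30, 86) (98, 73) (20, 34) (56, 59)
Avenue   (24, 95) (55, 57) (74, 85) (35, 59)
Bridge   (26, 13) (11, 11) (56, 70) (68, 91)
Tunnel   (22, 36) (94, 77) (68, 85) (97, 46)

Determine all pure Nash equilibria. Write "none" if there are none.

Pure NE: (Highway, Highway)

(Highway, Highway): Driver A gets 30, best alternative 26; Driver B gets 86, best alternative 73. No profitable deviation — NE.
(Highway, Avenue): Driver B can switch to Highway (73 → 86). Not NE.
(Highway, Bridge): Driver A can switch to Avenue (20 → 74). Not NE.
(Highway, Tunnel): Driver A can switch to Bridge (56 → 68). Not NE.
(Avenue, Highway): Driver A can switch to Highway (24 → 30). Not NE.
(Avenue, Avenue): Driver A can switch to Highway (55 → 98). Not NE.
(Avenue, Bridge): Driver B can switch to Highway (85 → 95). Not NE.
(Avenue, Tunnel): Driver A can switch to Highway (35 → 56). Not NE.
(Bridge, Highway): Driver A can switch to Highway (26 → 30). Not NE.
(Bridge, Avenue): Driver A can switch to Highway (11 → 98). Not NE.
(Bridge, Bridge): Driver A can switch to Avenue (56 → 74). Not NE.
(The remaining 5 profiles each have a profitable deviation by the same check.)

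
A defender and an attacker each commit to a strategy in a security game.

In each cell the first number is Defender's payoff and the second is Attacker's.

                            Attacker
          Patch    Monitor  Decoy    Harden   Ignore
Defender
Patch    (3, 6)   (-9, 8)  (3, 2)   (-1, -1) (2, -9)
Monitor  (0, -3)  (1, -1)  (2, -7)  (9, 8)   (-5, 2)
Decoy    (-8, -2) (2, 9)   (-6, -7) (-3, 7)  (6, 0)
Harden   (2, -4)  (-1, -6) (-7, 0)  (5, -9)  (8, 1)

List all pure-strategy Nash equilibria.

Pure-strategy Nash equilibria: (Monitor, Harden) and (Decoy, Monitor) and (Harden, Ignore)

Defender against Patch: payoffs 3, 0, -8, 2 → best response Patch.
Defender against Monitor: payoffs -9, 1, 2, -1 → best response Decoy.
Defender against Decoy: payoffs 3, 2, -6, -7 → best response Patch.
Defender against Harden: payoffs -1, 9, -3, 5 → best response Monitor.
Defender against Ignore: payoffs 2, -5, 6, 8 → best response Harden.
Attacker against Patch: payoffs 6, 8, 2, -1, -9 → best response Monitor.
Attacker against Monitor: payoffs -3, -1, -7, 8, 2 → best response Harden.
Attacker against Decoy: payoffs -2, 9, -7, 7, 0 → best response Monitor.
Attacker against Harden: payoffs -4, -6, 0, -9, 1 → best response Ignore.
Mutual best responses: (Monitor, Harden); (Decoy, Monitor); (Harden, Ignore).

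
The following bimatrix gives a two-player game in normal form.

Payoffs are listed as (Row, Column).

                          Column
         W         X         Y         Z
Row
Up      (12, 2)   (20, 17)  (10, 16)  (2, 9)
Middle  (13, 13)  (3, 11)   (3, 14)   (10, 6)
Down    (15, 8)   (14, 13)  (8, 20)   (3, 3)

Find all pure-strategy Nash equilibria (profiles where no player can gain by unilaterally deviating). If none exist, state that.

For each strategy profile, look for a profitable unilateral deviation.
(Up, W): Row can switch to Middle (12 → 13). Not NE.
(Up, X): Row gets 20, best alternative 14; Column gets 17, best alternative 16. No profitable deviation — NE.
(Up, Y): Column can switch to X (16 → 17). Not NE.
(Up, Z): Row can switch to Middle (2 → 10). Not NE.
(Middle, W): Row can switch to Down (13 → 15). Not NE.
(Middle, X): Row can switch to Up (3 → 20). Not NE.
(Middle, Y): Row can switch to Up (3 → 10). Not NE.
(Middle, Z): Column can switch to W (6 → 13). Not NE.
(Down, W): Column can switch to X (8 → 13). Not NE.
(Down, X): Row can switch to Up (14 → 20). Not NE.
(Down, Y): Row can switch to Up (8 → 10). Not NE.
(Down, Z): Row can switch to Middle (3 → 10). Not NE.

(Up, X)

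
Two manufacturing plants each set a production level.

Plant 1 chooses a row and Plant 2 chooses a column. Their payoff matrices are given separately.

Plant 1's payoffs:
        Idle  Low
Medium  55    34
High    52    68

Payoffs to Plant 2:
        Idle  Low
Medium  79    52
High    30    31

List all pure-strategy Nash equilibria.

For each player, find the best response to each opponent profile; mutual best responses are the pure NE.
Plant 1 against Idle: payoffs 55, 52 → best response Medium.
Plant 1 against Low: payoffs 34, 68 → best response High.
Plant 2 against Medium: payoffs 79, 52 → best response Idle.
Plant 2 against High: payoffs 30, 31 → best response Low.
Mutual best responses: (Medium, Idle); (High, Low).

Pure-strategy Nash equilibria: (Medium, Idle) and (High, Low)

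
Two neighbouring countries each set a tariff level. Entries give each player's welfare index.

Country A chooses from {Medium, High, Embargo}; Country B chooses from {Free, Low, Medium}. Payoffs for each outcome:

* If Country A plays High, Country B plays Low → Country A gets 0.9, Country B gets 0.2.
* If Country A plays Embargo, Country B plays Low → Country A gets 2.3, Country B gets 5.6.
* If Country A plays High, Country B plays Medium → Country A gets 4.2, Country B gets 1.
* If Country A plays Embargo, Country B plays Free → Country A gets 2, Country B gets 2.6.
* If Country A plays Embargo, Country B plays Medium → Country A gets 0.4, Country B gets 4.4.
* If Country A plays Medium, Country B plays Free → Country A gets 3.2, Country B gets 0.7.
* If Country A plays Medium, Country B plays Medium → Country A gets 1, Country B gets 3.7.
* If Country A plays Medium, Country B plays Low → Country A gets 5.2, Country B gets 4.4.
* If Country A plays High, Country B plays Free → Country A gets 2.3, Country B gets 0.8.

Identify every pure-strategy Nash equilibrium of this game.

Country A against Free: payoffs 3.2, 2.3, 2 → best response Medium.
Country A against Low: payoffs 5.2, 0.9, 2.3 → best response Medium.
Country A against Medium: payoffs 1, 4.2, 0.4 → best response High.
Country B against Medium: payoffs 0.7, 4.4, 3.7 → best response Low.
Country B against High: payoffs 0.8, 0.2, 1 → best response Medium.
Country B against Embargo: payoffs 2.6, 5.6, 4.4 → best response Low.
Mutual best responses: (Medium, Low); (High, Medium).

(Medium, Low), (High, Medium)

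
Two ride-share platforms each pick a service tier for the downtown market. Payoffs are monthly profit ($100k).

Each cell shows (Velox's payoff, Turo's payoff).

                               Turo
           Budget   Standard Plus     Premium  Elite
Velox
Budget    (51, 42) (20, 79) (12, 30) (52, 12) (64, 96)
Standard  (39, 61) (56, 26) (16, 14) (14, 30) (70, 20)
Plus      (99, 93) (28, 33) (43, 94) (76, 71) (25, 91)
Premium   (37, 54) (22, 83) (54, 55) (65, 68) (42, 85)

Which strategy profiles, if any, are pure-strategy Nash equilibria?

(Budget, Budget): Velox can switch to Plus (51 → 99). Not NE.
(Budget, Standard): Velox can switch to Standard (20 → 56). Not NE.
(Budget, Plus): Velox can switch to Standard (12 → 16). Not NE.
(Budget, Premium): Velox can switch to Plus (52 → 76). Not NE.
(Budget, Elite): Velox can switch to Standard (64 → 70). Not NE.
(Standard, Budget): Velox can switch to Budget (39 → 51). Not NE.
(The remaining 14 profiles each have a profitable deviation by the same check.)

This game has no pure Nash equilibrium.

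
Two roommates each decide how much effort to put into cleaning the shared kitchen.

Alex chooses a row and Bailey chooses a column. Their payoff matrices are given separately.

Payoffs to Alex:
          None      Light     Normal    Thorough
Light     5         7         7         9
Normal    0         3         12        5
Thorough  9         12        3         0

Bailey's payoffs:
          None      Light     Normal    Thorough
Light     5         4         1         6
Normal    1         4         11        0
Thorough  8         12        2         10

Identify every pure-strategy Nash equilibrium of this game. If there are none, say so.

(Light, None): Alex can switch to Thorough (5 → 9). Not NE.
(Light, Light): Alex can switch to Thorough (7 → 12). Not NE.
(Light, Normal): Alex can switch to Normal (7 → 12). Not NE.
(Light, Thorough): Alex gets 9, best alternative 5; Bailey gets 6, best alternative 5. No profitable deviation — NE.
(Normal, None): Alex can switch to Light (0 → 5). Not NE.
(Normal, Light): Alex can switch to Light (3 → 7). Not NE.
(Normal, Normal): Alex gets 12, best alternative 7; Bailey gets 11, best alternative 4. No profitable deviation — NE.
(Normal, Thorough): Alex can switch to Light (5 → 9). Not NE.
(Thorough, None): Bailey can switch to Light (8 → 12). Not NE.
(Thorough, Light): Alex gets 12, best alternative 7; Bailey gets 12, best alternative 10. No profitable deviation — NE.
(Thorough, Normal): Alex can switch to Light (3 → 7). Not NE.
(Thorough, Thorough): Alex can switch to Light (0 → 9). Not NE.

The pure Nash equilibria are (Light, Thorough), (Normal, Normal), (Thorough, Light).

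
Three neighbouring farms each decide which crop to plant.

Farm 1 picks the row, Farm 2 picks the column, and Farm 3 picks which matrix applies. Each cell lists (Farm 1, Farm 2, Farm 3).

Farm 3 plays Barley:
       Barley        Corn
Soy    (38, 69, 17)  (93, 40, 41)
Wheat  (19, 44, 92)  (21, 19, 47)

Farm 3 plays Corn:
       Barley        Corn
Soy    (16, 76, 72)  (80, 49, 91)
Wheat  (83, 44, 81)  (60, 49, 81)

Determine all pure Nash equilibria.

No pure-strategy Nash equilibrium.

(Soy, Barley, Barley): Farm 3 can switch to Corn (17 → 72). Not NE.
(Soy, Barley, Corn): Farm 1 can switch to Wheat (16 → 83). Not NE.
(Soy, Corn, Barley): Farm 2 can switch to Barley (40 → 69). Not NE.
(Soy, Corn, Corn): Farm 2 can switch to Barley (49 → 76). Not NE.
(Wheat, Barley, Barley): Farm 1 can switch to Soy (19 → 38). Not NE.
(Wheat, Barley, Corn): Farm 2 can switch to Corn (44 → 49). Not NE.
(The remaining 2 profiles each have a profitable deviation by the same check.)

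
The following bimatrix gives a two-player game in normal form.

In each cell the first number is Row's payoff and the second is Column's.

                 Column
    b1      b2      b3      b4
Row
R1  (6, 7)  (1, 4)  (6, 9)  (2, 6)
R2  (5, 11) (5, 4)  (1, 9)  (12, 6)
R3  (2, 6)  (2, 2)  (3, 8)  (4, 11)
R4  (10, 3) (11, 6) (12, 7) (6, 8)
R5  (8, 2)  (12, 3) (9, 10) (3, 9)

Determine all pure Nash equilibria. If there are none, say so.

This game has no pure Nash equilibrium.

Row against b1: payoffs 6, 5, 2, 10, 8 → best response R4.
Row against b2: payoffs 1, 5, 2, 11, 12 → best response R5.
Row against b3: payoffs 6, 1, 3, 12, 9 → best response R4.
Row against b4: payoffs 2, 12, 4, 6, 3 → best response R2.
Column against R1: payoffs 7, 4, 9, 6 → best response b3.
Column against R2: payoffs 11, 4, 9, 6 → best response b1.
Column against R3: payoffs 6, 2, 8, 11 → best response b4.
Column against R4: payoffs 3, 6, 7, 8 → best response b4.
Column against R5: payoffs 2, 3, 10, 9 → best response b3.
No profile is a mutual best response for all players.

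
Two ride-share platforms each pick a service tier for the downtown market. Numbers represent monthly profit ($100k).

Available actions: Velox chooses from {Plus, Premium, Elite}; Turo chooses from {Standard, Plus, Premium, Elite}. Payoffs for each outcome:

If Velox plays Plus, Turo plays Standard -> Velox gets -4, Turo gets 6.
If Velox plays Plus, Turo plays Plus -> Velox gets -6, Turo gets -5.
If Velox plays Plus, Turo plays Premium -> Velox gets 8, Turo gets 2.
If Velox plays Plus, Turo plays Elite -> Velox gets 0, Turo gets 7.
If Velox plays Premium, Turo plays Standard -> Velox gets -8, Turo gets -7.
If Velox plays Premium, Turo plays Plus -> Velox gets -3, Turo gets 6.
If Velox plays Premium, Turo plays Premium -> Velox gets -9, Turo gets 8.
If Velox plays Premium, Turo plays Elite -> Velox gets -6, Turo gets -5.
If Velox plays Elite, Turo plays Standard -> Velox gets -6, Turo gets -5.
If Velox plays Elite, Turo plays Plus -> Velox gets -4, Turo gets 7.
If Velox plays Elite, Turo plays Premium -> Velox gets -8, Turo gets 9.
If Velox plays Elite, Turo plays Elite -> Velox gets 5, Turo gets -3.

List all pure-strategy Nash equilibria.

Velox against Standard: payoffs -4, -8, -6 → best response Plus.
Velox against Plus: payoffs -6, -3, -4 → best response Premium.
Velox against Premium: payoffs 8, -9, -8 → best response Plus.
Velox against Elite: payoffs 0, -6, 5 → best response Elite.
Turo against Plus: payoffs 6, -5, 2, 7 → best response Elite.
Turo against Premium: payoffs -7, 6, 8, -5 → best response Premium.
Turo against Elite: payoffs -5, 7, 9, -3 → best response Premium.
No profile is a mutual best response for all players.

No pure-strategy Nash equilibrium.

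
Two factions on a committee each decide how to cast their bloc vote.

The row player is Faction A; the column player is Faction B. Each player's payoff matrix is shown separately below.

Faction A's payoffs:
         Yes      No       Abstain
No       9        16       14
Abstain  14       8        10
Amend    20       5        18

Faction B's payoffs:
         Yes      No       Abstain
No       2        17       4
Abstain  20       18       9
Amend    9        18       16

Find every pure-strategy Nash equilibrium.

(No, Yes): Faction A can switch to Abstain (9 → 14). Not NE.
(No, No): Faction A gets 16, best alternative 8; Faction B gets 17, best alternative 4. No profitable deviation — NE.
(No, Abstain): Faction A can switch to Amend (14 → 18). Not NE.
(Abstain, Yes): Faction A can switch to Amend (14 → 20). Not NE.
(Abstain, No): Faction A can switch to No (8 → 16). Not NE.
(Abstain, Abstain): Faction A can switch to No (10 → 14). Not NE.
(Amend, Yes): Faction B can switch to No (9 → 18). Not NE.
(Amend, No): Faction A can switch to No (5 → 16). Not NE.
(Amend, Abstain): Faction B can switch to No (16 → 18). Not NE.

Pure NE: (No, No)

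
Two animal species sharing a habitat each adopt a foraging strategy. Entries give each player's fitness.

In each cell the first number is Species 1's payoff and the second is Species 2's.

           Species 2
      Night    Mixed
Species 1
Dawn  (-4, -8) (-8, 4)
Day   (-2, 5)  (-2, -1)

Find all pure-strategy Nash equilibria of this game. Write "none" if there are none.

(Day, Night)

(Dawn, Night): Species 1 can switch to Day (-4 → -2). Not NE.
(Dawn, Mixed): Species 1 can switch to Day (-8 → -2). Not NE.
(Day, Night): Species 1 gets -2, best alternative -4; Species 2 gets 5, best alternative -1. No profitable deviation — NE.
(Day, Mixed): Species 2 can switch to Night (-1 → 5). Not NE.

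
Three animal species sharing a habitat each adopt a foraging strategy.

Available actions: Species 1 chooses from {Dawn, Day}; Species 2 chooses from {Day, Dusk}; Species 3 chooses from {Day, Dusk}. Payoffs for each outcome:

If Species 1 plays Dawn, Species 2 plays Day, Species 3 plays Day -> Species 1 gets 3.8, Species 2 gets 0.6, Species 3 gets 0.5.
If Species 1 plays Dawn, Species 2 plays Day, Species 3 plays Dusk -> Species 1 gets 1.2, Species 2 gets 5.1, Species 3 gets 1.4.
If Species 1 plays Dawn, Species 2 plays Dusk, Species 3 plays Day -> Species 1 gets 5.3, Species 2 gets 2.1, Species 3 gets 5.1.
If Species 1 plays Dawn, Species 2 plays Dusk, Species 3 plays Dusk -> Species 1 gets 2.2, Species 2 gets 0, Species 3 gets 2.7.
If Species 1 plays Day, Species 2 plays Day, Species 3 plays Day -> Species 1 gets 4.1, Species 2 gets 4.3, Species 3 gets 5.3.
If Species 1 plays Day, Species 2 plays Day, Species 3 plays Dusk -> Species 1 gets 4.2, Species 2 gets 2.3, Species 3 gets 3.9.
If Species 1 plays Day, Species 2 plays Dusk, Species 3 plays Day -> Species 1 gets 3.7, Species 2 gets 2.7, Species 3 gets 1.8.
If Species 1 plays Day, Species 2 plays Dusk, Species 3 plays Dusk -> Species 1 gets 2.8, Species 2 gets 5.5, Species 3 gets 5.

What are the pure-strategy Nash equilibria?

(Dawn, Dusk, Day), (Day, Day, Day), (Day, Dusk, Dusk)

(Dawn, Day, Day): Species 1 can switch to Day (3.8 → 4.1). Not NE.
(Dawn, Day, Dusk): Species 1 can switch to Day (1.2 → 4.2). Not NE.
(Dawn, Dusk, Day): Species 1 gets 5.3, best alternative 3.7; Species 2 gets 2.1, best alternative 0.6; Species 3 gets 5.1, best alternative 2.7. No profitable deviation — NE.
(Dawn, Dusk, Dusk): Species 1 can switch to Day (2.2 → 2.8). Not NE.
(Day, Day, Day): Species 1 gets 4.1, best alternative 3.8; Species 2 gets 4.3, best alternative 2.7; Species 3 gets 5.3, best alternative 3.9. No profitable deviation — NE.
(Day, Day, Dusk): Species 2 can switch to Dusk (2.3 → 5.5). Not NE.
(Day, Dusk, Day): Species 1 can switch to Dawn (3.7 → 5.3). Not NE.
(Day, Dusk, Dusk): Species 1 gets 2.8, best alternative 2.2; Species 2 gets 5.5, best alternative 2.3; Species 3 gets 5, best alternative 1.8. No profitable deviation — NE.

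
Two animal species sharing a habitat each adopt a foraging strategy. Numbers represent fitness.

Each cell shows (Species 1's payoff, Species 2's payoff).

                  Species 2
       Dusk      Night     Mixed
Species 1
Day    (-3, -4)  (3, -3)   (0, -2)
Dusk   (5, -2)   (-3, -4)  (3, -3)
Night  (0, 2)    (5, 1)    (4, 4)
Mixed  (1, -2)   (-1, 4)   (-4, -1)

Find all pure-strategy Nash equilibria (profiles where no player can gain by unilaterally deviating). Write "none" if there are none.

Pure-strategy Nash equilibria: (Dusk, Dusk), (Night, Mixed)

Species 1 against Dusk: payoffs -3, 5, 0, 1 → best response Dusk.
Species 1 against Night: payoffs 3, -3, 5, -1 → best response Night.
Species 1 against Mixed: payoffs 0, 3, 4, -4 → best response Night.
Species 2 against Day: payoffs -4, -3, -2 → best response Mixed.
Species 2 against Dusk: payoffs -2, -4, -3 → best response Dusk.
Species 2 against Night: payoffs 2, 1, 4 → best response Mixed.
Species 2 against Mixed: payoffs -2, 4, -1 → best response Night.
Mutual best responses: (Dusk, Dusk); (Night, Mixed).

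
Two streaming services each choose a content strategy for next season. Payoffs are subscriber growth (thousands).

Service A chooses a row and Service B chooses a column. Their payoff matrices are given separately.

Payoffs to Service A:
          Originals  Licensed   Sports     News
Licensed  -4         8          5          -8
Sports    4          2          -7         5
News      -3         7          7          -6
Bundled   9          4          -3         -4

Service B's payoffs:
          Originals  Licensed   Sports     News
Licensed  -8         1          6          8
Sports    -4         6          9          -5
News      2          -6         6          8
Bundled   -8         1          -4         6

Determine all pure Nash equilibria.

Service A against Originals: payoffs -4, 4, -3, 9 → best response Bundled.
Service A against Licensed: payoffs 8, 2, 7, 4 → best response Licensed.
Service A against Sports: payoffs 5, -7, 7, -3 → best response News.
Service A against News: payoffs -8, 5, -6, -4 → best response Sports.
Service B against Licensed: payoffs -8, 1, 6, 8 → best response News.
Service B against Sports: payoffs -4, 6, 9, -5 → best response Sports.
Service B against News: payoffs 2, -6, 6, 8 → best response News.
Service B against Bundled: payoffs -8, 1, -4, 6 → best response News.
No profile is a mutual best response for all players.

There is no pure-strategy Nash equilibrium.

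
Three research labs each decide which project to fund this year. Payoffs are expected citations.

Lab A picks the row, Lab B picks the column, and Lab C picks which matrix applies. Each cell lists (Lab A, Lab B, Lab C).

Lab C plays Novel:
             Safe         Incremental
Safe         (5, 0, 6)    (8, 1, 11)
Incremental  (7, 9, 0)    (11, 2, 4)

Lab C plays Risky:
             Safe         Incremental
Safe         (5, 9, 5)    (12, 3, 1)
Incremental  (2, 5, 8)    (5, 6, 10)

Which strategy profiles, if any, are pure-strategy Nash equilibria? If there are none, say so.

This game has no pure Nash equilibrium.

Mark each player's best response to every combination of opponents' strategies; a profile where every player is best-responding is a pure Nash equilibrium.
Lab A against (Safe, Novel): payoffs 5, 7 → best response Incremental.
Lab A against (Safe, Risky): payoffs 5, 2 → best response Safe.
Lab A against (Incremental, Novel): payoffs 8, 11 → best response Incremental.
Lab A against (Incremental, Risky): payoffs 12, 5 → best response Safe.
Lab B against (Safe, Novel): payoffs 0, 1 → best response Incremental.
Lab B against (Safe, Risky): payoffs 9, 3 → best response Safe.
Lab B against (Incremental, Novel): payoffs 9, 2 → best response Safe.
Lab B against (Incremental, Risky): payoffs 5, 6 → best response Incremental.
Lab C against (Safe, Safe): payoffs 6, 5 → best response Novel.
Lab C against (Safe, Incremental): payoffs 11, 1 → best response Novel.
Lab C against (Incremental, Safe): payoffs 0, 8 → best response Risky.
Lab C against (Incremental, Incremental): payoffs 4, 10 → best response Risky.
No profile is a mutual best response for all players.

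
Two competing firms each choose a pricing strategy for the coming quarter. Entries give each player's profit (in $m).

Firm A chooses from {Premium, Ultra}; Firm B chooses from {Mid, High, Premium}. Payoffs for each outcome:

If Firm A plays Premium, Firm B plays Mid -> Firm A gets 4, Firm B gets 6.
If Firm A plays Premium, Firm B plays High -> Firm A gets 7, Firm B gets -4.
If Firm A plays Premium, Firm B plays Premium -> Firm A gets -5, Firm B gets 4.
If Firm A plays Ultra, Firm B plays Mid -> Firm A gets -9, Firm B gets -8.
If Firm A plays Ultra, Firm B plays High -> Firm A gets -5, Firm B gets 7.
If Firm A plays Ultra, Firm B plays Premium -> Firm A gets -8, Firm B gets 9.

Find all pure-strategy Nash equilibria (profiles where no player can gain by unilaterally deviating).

(Premium, Mid): Firm A gets 4, best alternative -9; Firm B gets 6, best alternative 4. No profitable deviation — NE.
(Premium, High): Firm B can switch to Mid (-4 → 6). Not NE.
(Premium, Premium): Firm B can switch to Mid (4 → 6). Not NE.
(Ultra, Mid): Firm A can switch to Premium (-9 → 4). Not NE.
(Ultra, High): Firm A can switch to Premium (-5 → 7). Not NE.
(Ultra, Premium): Firm A can switch to Premium (-8 → -5). Not NE.

(Premium, Mid)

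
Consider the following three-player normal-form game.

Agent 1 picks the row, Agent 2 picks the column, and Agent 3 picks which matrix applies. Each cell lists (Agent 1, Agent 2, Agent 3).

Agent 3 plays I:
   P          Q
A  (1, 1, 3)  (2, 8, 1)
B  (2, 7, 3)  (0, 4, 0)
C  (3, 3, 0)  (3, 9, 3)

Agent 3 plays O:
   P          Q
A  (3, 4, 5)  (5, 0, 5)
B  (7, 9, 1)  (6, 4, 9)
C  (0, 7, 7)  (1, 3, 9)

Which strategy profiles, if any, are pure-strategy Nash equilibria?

For each player, find the best response to each opponent profile; mutual best responses are the pure NE.
Agent 1 against (P, I): payoffs 1, 2, 3 → best response C.
Agent 1 against (P, O): payoffs 3, 7, 0 → best response B.
Agent 1 against (Q, I): payoffs 2, 0, 3 → best response C.
Agent 1 against (Q, O): payoffs 5, 6, 1 → best response B.
Agent 2 against (A, I): payoffs 1, 8 → best response Q.
Agent 2 against (A, O): payoffs 4, 0 → best response P.
Agent 2 against (B, I): payoffs 7, 4 → best response P.
Agent 2 against (B, O): payoffs 9, 4 → best response P.
Agent 2 against (C, I): payoffs 3, 9 → best response Q.
Agent 2 against (C, O): payoffs 7, 3 → best response P.
Agent 3 against (A, P): payoffs 3, 5 → best response O.
Agent 3 against (A, Q): payoffs 1, 5 → best response O.
Agent 3 against (B, P): payoffs 3, 1 → best response I.
Agent 3 against (B, Q): payoffs 0, 9 → best response O.
Agent 3 against (C, P): payoffs 0, 7 → best response O.
Agent 3 against (C, Q): payoffs 3, 9 → best response O.
No profile is a mutual best response for all players.

This game has no pure Nash equilibrium.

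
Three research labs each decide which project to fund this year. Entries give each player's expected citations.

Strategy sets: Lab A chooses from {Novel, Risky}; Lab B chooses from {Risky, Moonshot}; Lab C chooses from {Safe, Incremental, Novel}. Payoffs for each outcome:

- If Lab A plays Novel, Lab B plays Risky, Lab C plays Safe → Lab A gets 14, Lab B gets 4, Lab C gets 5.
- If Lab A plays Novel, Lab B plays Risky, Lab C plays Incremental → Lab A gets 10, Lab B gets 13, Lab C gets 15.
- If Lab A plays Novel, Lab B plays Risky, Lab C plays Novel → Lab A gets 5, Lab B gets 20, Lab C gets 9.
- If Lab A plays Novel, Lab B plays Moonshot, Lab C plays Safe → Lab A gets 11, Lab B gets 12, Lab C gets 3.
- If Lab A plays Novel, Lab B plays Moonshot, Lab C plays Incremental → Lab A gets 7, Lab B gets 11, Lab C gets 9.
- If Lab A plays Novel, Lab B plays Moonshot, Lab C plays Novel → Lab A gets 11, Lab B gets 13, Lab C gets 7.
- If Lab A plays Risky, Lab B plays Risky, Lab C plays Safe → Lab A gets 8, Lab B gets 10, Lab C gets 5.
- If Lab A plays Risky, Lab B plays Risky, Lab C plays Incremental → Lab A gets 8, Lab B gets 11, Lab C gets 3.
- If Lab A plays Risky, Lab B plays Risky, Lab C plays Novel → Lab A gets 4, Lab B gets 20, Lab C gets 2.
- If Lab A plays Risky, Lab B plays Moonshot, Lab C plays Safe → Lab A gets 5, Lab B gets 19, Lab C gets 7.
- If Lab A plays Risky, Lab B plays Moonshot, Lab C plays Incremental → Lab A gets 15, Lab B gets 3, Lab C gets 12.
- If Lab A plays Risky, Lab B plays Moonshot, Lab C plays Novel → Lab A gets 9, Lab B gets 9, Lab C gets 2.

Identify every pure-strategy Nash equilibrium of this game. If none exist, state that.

(Novel, Risky, Safe): Lab B can switch to Moonshot (4 → 12). Not NE.
(Novel, Risky, Incremental): Lab A gets 10, best alternative 8; Lab B gets 13, best alternative 11; Lab C gets 15, best alternative 9. No profitable deviation — NE.
(Novel, Risky, Novel): Lab C can switch to Incremental (9 → 15). Not NE.
(Novel, Moonshot, Safe): Lab C can switch to Incremental (3 → 9). Not NE.
(Novel, Moonshot, Incremental): Lab A can switch to Risky (7 → 15). Not NE.
(Novel, Moonshot, Novel): Lab B can switch to Risky (13 → 20). Not NE.
(Risky, Risky, Safe): Lab A can switch to Novel (8 → 14). Not NE.
(Risky, Risky, Incremental): Lab A can switch to Novel (8 → 10). Not NE.
(Risky, Risky, Novel): Lab A can switch to Novel (4 → 5). Not NE.
(Risky, Moonshot, Safe): Lab A can switch to Novel (5 → 11). Not NE.
(Risky, Moonshot, Incremental): Lab B can switch to Risky (3 → 11). Not NE.
(Risky, Moonshot, Novel): Lab A can switch to Novel (9 → 11). Not NE.

(Novel, Risky, Incremental)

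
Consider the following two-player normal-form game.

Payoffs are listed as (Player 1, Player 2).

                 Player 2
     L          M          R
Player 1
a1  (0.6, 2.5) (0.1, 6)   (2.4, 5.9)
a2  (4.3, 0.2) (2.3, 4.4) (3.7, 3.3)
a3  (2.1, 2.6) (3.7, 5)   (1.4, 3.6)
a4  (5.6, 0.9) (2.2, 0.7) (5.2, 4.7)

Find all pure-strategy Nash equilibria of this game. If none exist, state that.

For each player, find the best response to each opponent profile; mutual best responses are the pure NE.
Player 1 against L: payoffs 0.6, 4.3, 2.1, 5.6 → best response a4.
Player 1 against M: payoffs 0.1, 2.3, 3.7, 2.2 → best response a3.
Player 1 against R: payoffs 2.4, 3.7, 1.4, 5.2 → best response a4.
Player 2 against a1: payoffs 2.5, 6, 5.9 → best response M.
Player 2 against a2: payoffs 0.2, 4.4, 3.3 → best response M.
Player 2 against a3: payoffs 2.6, 5, 3.6 → best response M.
Player 2 against a4: payoffs 0.9, 0.7, 4.7 → best response R.
Mutual best responses: (a3, M); (a4, R).

Pure-strategy Nash equilibria: (a3, M), (a4, R)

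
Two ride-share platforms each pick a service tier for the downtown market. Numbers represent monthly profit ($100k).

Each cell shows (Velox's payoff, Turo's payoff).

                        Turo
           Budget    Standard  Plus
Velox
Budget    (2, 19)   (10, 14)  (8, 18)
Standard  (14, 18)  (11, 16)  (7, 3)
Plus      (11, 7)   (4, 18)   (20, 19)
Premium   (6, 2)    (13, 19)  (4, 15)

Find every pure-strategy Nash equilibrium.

(Standard, Budget) and (Plus, Plus) and (Premium, Standard)

Check each profile: it is a Nash equilibrium iff no player can strictly gain by switching unilaterally.
(Budget, Budget): Velox can switch to Standard (2 → 14). Not NE.
(Budget, Standard): Velox can switch to Standard (10 → 11). Not NE.
(Budget, Plus): Velox can switch to Plus (8 → 20). Not NE.
(Standard, Budget): Velox gets 14, best alternative 11; Turo gets 18, best alternative 16. No profitable deviation — NE.
(Standard, Standard): Velox can switch to Premium (11 → 13). Not NE.
(Standard, Plus): Velox can switch to Budget (7 → 8). Not NE.
(Plus, Budget): Velox can switch to Standard (11 → 14). Not NE.
(Plus, Plus): Velox gets 20, best alternative 8; Turo gets 19, best alternative 18. No profitable deviation — NE.
(Premium, Standard): Velox gets 13, best alternative 11; Turo gets 19, best alternative 15. No profitable deviation — NE.
(The remaining 3 profiles each have a profitable deviation by the same check.)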